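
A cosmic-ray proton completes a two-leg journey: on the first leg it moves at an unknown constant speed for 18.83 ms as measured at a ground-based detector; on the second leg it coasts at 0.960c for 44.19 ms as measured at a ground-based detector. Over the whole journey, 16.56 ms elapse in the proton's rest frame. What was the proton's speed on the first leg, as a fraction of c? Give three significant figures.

Leg 1: speed unknown; τ_1 = 18.83/γ_1.
Leg 2: γ = 1/√(1 − 0.960²) = 25/7 ≈ 3.571; τ_2 = 44.19/3.571 = 12.37 ms.
Total proper time: τ_1 + 12.37 = 16.56, so τ_1 = 16.56 − 12.37 = 4.187 ms.
γ_1 = 18.83/4.187 = 4.497; β = √(1 − 1/γ²) = √0.9506.

β = 0.975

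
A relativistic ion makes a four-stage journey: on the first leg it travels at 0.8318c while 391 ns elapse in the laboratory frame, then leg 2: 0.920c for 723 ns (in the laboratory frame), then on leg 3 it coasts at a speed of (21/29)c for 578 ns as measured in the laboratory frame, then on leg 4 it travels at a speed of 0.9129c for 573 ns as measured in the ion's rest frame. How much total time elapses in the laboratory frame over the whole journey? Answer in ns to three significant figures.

Leg 1: 391 ns is already measured in the laboratory frame.
Leg 2: 723 ns is already measured in the laboratory frame.
Leg 3: 578 ns is already measured in the laboratory frame.
Leg 4: γ = 1/√(1 − 0.9129²) = 1/√0.1666 = 2.450; Δt_4 = 2.450 × 573 = 1404 ns.
Total: 391.0 + 723.0 + 578.0 + 1404 ns.

Δt = 3100 ns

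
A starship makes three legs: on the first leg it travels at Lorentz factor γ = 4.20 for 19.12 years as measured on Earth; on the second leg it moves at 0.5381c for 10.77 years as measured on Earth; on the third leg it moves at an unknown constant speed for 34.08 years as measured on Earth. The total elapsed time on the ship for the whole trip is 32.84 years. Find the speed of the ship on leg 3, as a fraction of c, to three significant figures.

β = 0.826

Leg 1: γ = 4.20; τ_1 = 19.12/4.200 = 4.552 years.
Leg 2: γ = 1/√(1 − 0.5381²) = 1/√0.7104 = 1.186; τ_2 = 10.77/1.186 = 9.078 years.
Leg 3: speed unknown; τ_3 = 34.08/γ_3.
Total proper time: 4.552 + 9.078 + τ_3 = 32.84, so τ_3 = 32.84 − 13.63 = 19.21 years.
γ_3 = 34.08/19.21 = 1.774; β = √(1 − 1/γ²) = √0.6823.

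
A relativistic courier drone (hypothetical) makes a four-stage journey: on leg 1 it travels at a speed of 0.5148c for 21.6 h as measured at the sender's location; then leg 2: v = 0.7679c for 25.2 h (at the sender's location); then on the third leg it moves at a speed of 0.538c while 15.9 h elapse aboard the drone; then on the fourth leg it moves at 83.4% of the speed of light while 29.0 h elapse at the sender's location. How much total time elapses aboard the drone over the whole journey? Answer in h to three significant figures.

τ = 66.6 h

Leg 1: γ = 1/√(1 − 0.5148²) = 1/√0.7350 = 1.166; τ_1 = 21.6/1.166 = 18.52 h.
Leg 2: γ = 1/√(1 − 0.7679²) = 1/√0.4103 = 1.561; τ_2 = 25.2/1.561 = 16.14 h.
Leg 3: 15.9 h is already measured aboard the drone.
Leg 4: β = 0.834; γ = 1/√(1 − 0.834²) = 1/√0.3044 = 1.812; τ_4 = 29.0/1.812 = 16.00 h.
Total: 18.52 + 16.14 + 15.90 + 16.00 h.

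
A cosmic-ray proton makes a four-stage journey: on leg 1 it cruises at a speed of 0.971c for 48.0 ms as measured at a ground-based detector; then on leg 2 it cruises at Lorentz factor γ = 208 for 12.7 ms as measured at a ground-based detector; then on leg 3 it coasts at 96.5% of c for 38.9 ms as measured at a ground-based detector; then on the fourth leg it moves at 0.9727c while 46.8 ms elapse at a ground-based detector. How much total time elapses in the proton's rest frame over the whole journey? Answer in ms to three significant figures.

Leg 1: γ = 1/√(1 − 0.971²) = 1/√0.05716 = 4.183; τ_1 = 48.0/4.183 = 11.48 ms.
Leg 2: γ = 208; τ_2 = 12.7/208.0 = 0.06106 ms.
Leg 3: β = 0.965; γ = 1/√(1 − 0.965²) = 1/√0.06878 = 3.813; τ_3 = 38.9/3.813 = 10.20 ms.
Leg 4: γ = 1/√(1 − 0.9727²) = 1/√0.05385 = 4.309; τ_4 = 46.8/4.309 = 10.86 ms.
Total: 11.48 + 0.06106 + 10.20 + 10.86 ms.

τ = 32.6 ms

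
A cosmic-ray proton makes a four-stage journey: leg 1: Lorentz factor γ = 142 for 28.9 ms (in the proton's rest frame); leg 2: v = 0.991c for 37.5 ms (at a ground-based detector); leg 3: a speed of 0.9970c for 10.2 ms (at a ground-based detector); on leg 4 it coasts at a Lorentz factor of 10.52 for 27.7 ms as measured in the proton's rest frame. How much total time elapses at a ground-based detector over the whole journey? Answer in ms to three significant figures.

Δt = 4440 ms

Leg 1: γ = 142; Δt_1 = 142.0 × 28.9 = 4104 ms.
Leg 2: 37.5 ms is already measured at a ground-based detector.
Leg 3: 10.2 ms is already measured at a ground-based detector.
Leg 4: γ = 10.52; Δt_4 = 10.52 × 27.7 = 291.4 ms.
Total: 4104 + 37.50 + 10.20 + 291.4 ms.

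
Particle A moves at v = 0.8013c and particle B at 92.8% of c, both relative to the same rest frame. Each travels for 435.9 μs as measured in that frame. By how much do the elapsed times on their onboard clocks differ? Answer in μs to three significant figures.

|τ_A − τ_B| = 98.4 μs

A: γ = 1/√(1 − 0.8013²) = 1/√0.3579 = 1.672; τ_A = 435.9/1.672 = 260.8 μs.
B: β = 0.928; γ = 1/√(1 − 0.928²) = 1/√0.1388 = 2.684; τ_B = 435.9/2.684 = 162.4 μs.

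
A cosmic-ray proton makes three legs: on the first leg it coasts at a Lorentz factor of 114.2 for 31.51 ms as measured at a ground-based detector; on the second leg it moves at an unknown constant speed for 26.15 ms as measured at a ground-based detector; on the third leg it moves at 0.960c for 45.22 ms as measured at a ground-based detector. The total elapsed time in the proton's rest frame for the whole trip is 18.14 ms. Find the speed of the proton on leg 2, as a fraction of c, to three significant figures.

β = 0.980

Leg 1: γ = 114.2; τ_1 = 31.51/114.2 = 0.2759 ms.
Leg 2: speed unknown; τ_2 = 26.15/γ_2.
Leg 3: γ = 1/√(1 − 0.960²) = 25/7 ≈ 3.571; τ_3 = 45.22/3.571 = 12.66 ms.
Total proper time: 0.2759 + τ_2 + 12.66 = 18.14, so τ_2 = 18.14 − 12.94 = 5.202 ms.
γ_2 = 26.15/5.202 = 5.026; β = √(1 − 1/γ²) = √0.9604.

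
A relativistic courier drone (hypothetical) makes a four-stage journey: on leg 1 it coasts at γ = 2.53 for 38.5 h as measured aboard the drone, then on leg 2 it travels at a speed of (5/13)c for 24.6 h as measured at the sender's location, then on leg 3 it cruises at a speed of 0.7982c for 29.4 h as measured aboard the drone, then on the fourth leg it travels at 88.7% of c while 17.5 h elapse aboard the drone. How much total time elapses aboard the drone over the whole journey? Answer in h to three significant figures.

τ = 108 h

Leg 1: 38.5 h is already measured aboard the drone.
Leg 2: γ = 1/√(1 − (5/13)²) = 13/12 ≈ 1.083; τ_2 = 24.6/1.083 = 22.71 h.
Leg 3: 29.4 h is already measured aboard the drone.
Leg 4: 17.5 h is already measured aboard the drone.
Total: 38.50 + 22.71 + 29.40 + 17.50 h.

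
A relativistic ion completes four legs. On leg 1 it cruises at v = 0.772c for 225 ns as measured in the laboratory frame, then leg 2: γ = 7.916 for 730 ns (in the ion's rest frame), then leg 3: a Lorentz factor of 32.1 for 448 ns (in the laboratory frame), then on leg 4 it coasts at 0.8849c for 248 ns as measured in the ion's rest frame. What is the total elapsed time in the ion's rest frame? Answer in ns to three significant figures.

τ = 1130 ns

Leg 1: γ = 1/√(1 − 0.772²) = 1/√0.4040 = 1.573; τ_1 = 225/1.573 = 143.0 ns.
Leg 2: 730 ns is already measured in the ion's rest frame.
Leg 3: γ = 32.1; τ_3 = 448/32.10 = 13.96 ns.
Leg 4: 248 ns is already measured in the ion's rest frame.
Total: 143.0 + 730.0 + 13.96 + 248.0 ns.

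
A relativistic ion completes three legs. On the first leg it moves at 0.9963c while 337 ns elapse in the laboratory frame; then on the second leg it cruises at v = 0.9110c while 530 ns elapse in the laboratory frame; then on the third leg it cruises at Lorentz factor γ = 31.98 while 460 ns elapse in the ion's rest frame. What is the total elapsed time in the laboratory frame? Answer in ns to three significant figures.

Leg 1: 337 ns is already measured in the laboratory frame.
Leg 2: 530 ns is already measured in the laboratory frame.
Leg 3: γ = 31.98; Δt_3 = 31.98 × 460 = 1.471×10⁴ ns.
Total: 337.0 + 530.0 + 1.471×10⁴ ns.

Δt = 1.56×10⁴ ns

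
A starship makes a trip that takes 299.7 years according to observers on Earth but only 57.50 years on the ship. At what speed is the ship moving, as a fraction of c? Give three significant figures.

The proper time is measured on the ship (both events occur at the ship's location); Δt is measured on Earth. γ = Δt/τ = 299.7/57.50 = 5.212.
β = √(1 − 1/γ²) = √(1 − 0.03681) = √0.9632

v = 0.981c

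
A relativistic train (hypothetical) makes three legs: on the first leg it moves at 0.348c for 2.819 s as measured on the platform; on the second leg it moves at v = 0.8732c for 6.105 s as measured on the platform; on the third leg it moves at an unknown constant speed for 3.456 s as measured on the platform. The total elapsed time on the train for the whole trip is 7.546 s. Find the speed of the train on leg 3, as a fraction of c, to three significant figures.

Leg 1: γ = 1/√(1 − 0.348²) = 1/√0.8789 = 1.067; τ_1 = 2.819/1.067 = 2.643 s.
Leg 2: γ = 1/√(1 − 0.8732²) = 1/√0.2375 = 2.052; τ_2 = 6.105/2.052 = 2.975 s.
Leg 3: speed unknown; τ_3 = 3.456/γ_3.
Total proper time: 2.643 + 2.975 + τ_3 = 7.546, so τ_3 = 7.546 − 5.618 = 1.928 s.
γ_3 = 3.456/1.928 = 1.793; β = √(1 − 1/γ²) = √0.6888.

β = 0.830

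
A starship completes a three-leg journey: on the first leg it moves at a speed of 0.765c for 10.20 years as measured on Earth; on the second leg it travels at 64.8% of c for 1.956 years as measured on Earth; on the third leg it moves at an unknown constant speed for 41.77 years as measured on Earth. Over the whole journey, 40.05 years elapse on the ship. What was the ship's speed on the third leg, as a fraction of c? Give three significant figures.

β = 0.643

Leg 1: γ = 1/√(1 − 0.765²) = 1/√0.4148 = 1.553; τ_1 = 10.20/1.553 = 6.569 years.
Leg 2: β = 0.648; γ = 1/√(1 − 0.648²) = 1/√0.5801 = 1.313; τ_2 = 1.956/1.313 = 1.490 years.
Leg 3: speed unknown; τ_3 = 41.77/γ_3.
Total proper time: 6.569 + 1.490 + τ_3 = 40.05, so τ_3 = 40.05 − 8.059 = 31.99 years.
γ_3 = 41.77/31.99 = 1.306; β = √(1 − 1/γ²) = √0.4134.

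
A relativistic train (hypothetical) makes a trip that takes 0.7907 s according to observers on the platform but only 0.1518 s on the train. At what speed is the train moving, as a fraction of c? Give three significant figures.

v = 0.981c

The proper time is measured on the train (both events occur at the train's location); Δt is measured on the platform. γ = Δt/τ = 0.7907/0.1518 = 5.209.
β = √(1 − 1/γ²) = √(1 − 0.03686) = √0.9631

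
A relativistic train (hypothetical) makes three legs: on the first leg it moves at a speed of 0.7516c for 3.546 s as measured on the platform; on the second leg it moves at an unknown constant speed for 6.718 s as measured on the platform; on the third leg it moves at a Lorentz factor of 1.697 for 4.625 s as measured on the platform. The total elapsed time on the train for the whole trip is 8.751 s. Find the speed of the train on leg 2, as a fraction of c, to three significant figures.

β = 0.836

Leg 1: γ = 1/√(1 − 0.7516²) = 1/√0.4351 = 1.516; τ_1 = 3.546/1.516 = 2.339 s.
Leg 2: speed unknown; τ_2 = 6.718/γ_2.
Leg 3: γ = 1.697; τ_3 = 4.625/1.697 = 2.725 s.
Total proper time: 2.339 + τ_2 + 2.725 = 8.751, so τ_2 = 8.751 − 5.064 = 3.687 s.
γ_2 = 6.718/3.687 = 1.822; β = √(1 − 1/γ²) = √0.6989.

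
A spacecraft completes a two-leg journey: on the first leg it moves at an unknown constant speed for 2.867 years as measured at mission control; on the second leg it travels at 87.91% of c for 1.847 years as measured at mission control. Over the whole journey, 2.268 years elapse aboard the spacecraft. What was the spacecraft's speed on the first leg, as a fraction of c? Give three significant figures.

β = 0.875

Leg 1: speed unknown; τ_1 = 2.867/γ_1.
Leg 2: β = 0.8791; γ = 1/√(1 − 0.8791²) = 1/√0.2272 = 2.098; τ_2 = 1.847/2.098 = 0.8803 years.
Total proper time: τ_1 + 0.8803 = 2.268, so τ_1 = 2.268 − 0.8803 = 1.388 years.
γ_1 = 2.867/1.388 = 2.066; β = √(1 − 1/γ²) = √0.7657.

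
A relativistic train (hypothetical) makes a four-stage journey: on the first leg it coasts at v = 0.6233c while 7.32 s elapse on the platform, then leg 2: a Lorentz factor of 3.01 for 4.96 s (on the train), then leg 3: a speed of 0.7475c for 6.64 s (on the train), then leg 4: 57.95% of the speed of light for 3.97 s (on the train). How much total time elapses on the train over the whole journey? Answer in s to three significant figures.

Leg 1: γ = 1/√(1 − 0.6233²) = 1/√0.6115 = 1.279; τ_1 = 7.32/1.279 = 5.724 s.
Leg 2: 4.96 s is already measured on the train.
Leg 3: 6.64 s is already measured on the train.
Leg 4: 3.97 s is already measured on the train.
Total: 5.724 + 4.960 + 6.640 + 3.970 s.

τ = 21.3 s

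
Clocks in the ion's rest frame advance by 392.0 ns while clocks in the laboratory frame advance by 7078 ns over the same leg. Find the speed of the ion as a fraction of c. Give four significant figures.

The proper time is measured in the ion's rest frame (both events occur at the ion's location); Δt is measured in the laboratory frame. γ = Δt/τ = 7078/392.0 = 18.06.
β = √(1 − 1/γ²) = √(1 − 0.003067) = √0.9969

β = 0.9985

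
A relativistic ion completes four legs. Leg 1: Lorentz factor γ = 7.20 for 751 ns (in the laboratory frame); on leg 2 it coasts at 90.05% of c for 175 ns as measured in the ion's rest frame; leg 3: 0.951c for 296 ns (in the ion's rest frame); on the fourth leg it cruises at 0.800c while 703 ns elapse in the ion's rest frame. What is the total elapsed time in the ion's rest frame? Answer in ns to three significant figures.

Leg 1: γ = 7.20; τ_1 = 751/7.200 = 104.3 ns.
Leg 2: 175 ns is already measured in the ion's rest frame.
Leg 3: 296 ns is already measured in the ion's rest frame.
Leg 4: 703 ns is already measured in the ion's rest frame.
Total: 104.3 + 175.0 + 296.0 + 703.0 ns.

τ = 1280 ns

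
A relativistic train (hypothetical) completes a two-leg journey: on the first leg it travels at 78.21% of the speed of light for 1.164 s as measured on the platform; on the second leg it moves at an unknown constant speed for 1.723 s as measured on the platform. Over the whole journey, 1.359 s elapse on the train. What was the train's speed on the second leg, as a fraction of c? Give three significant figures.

β = 0.930

Leg 1: β = 0.7821; γ = 1/√(1 − 0.7821²) = 1/√0.3883 = 1.605; τ_1 = 1.164/1.605 = 0.7254 s.
Leg 2: speed unknown; τ_2 = 1.723/γ_2.
Total proper time: 0.7254 + τ_2 = 1.359, so τ_2 = 1.359 − 0.7254 = 0.6336 s.
γ_2 = 1.723/0.6336 = 2.719; β = √(1 − 1/γ²) = √0.8648.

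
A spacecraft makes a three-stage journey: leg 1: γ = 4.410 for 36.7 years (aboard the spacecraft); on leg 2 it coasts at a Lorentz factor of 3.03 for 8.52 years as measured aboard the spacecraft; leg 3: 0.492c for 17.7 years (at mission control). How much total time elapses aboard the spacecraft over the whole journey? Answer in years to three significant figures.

Leg 1: 36.7 years is already measured aboard the spacecraft.
Leg 2: 8.52 years is already measured aboard the spacecraft.
Leg 3: γ = 1/√(1 − 0.492²) = 1/√0.7579 = 1.149; τ_3 = 17.7/1.149 = 15.41 years.
Total: 36.70 + 8.520 + 15.41 years.

τ = 60.6 years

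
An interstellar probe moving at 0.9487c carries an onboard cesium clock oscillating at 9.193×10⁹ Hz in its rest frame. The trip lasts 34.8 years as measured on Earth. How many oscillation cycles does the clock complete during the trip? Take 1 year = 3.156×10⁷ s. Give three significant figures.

γ = 1/√(1 − 0.9487²) = 1/√0.09997 = 3.163
The oscillator's own cycle count is N = f × τ where τ is the proper time aboard the probe. τ = Δt/γ = 34.8/3.163 = 11.00 years = 3.473×10⁸ s.
N = 9.193×10⁹ × 3.473×10⁸ = 3.192×10¹⁸.

N = 3.19×10¹⁸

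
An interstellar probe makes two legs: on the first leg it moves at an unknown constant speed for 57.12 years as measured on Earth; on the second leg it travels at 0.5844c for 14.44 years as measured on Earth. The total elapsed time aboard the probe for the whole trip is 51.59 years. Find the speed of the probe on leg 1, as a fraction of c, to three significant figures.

Leg 1: speed unknown; τ_1 = 57.12/γ_1.
Leg 2: γ = 1/√(1 − 0.5844²) = 1/√0.6585 = 1.232; τ_2 = 14.44/1.232 = 11.72 years.
Total proper time: τ_1 + 11.72 = 51.59, so τ_1 = 51.59 − 11.72 = 39.87 years.
γ_1 = 57.12/39.87 = 1.433; β = √(1 − 1/γ²) = √0.5127.

β = 0.716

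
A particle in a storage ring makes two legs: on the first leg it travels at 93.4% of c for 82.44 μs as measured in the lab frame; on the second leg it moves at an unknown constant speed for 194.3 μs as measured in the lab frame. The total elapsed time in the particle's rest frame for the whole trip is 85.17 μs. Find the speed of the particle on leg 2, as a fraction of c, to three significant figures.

β = 0.958

Leg 1: β = 0.934; γ = 1/√(1 − 0.934²) = 1/√0.1276 = 2.799; τ_1 = 82.44/2.799 = 29.45 μs.
Leg 2: speed unknown; τ_2 = 194.3/γ_2.
Total proper time: 29.45 + τ_2 = 85.17, so τ_2 = 85.17 − 29.45 = 55.72 μs.
γ_2 = 194.3/55.72 = 3.487; β = √(1 − 1/γ²) = √0.9178.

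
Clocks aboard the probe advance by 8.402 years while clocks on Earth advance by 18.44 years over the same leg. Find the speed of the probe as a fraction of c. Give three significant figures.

The proper time is measured aboard the probe (both events occur at the probe's location); Δt is measured on Earth. γ = Δt/τ = 18.44/8.402 = 2.195.
β = √(1 − 1/γ²) = √(1 − 0.2076) = √0.7924

β = 0.890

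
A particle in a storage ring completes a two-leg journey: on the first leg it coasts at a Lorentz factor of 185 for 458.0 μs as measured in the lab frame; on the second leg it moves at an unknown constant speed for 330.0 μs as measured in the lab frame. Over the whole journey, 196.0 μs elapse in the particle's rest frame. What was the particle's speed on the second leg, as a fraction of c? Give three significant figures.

Leg 1: γ = 185; τ_1 = 458.0/185.0 = 2.476 μs.
Leg 2: speed unknown; τ_2 = 330.0/γ_2.
Total proper time: 2.476 + τ_2 = 196.0, so τ_2 = 196.0 − 2.476 = 193.5 μs.
γ_2 = 330.0/193.5 = 1.705; β = √(1 − 1/γ²) = √0.6561.

β = 0.810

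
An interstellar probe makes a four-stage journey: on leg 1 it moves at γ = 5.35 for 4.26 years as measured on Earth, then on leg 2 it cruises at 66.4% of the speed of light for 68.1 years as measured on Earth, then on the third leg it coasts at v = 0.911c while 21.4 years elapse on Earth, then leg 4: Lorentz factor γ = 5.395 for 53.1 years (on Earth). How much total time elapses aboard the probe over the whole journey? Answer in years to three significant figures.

τ = 70.4 years

Leg 1: γ = 5.35; τ_1 = 4.26/5.350 = 0.7963 years.
Leg 2: β = 0.664; γ = 1/√(1 − 0.664²) = 1/√0.5591 = 1.337; τ_2 = 68.1/1.337 = 50.92 years.
Leg 3: γ = 1/√(1 − 0.911²) = 1/√0.1701 = 2.425; τ_3 = 21.4/2.425 = 8.825 years.
Leg 4: γ = 5.395; τ_4 = 53.1/5.395 = 9.842 years.
Total: 0.7963 + 50.92 + 8.825 + 9.842 years.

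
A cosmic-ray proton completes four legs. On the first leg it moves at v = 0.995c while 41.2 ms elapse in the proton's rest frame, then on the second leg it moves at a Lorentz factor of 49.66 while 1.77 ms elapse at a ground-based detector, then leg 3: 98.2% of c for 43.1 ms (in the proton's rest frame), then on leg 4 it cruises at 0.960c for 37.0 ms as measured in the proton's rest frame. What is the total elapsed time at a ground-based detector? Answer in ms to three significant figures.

Δt = 775 ms

Leg 1: γ = 1/√(1 − 0.995²) = 1/√0.009975 = 10.01; Δt_1 = 10.01 × 41.2 = 412.5 ms.
Leg 2: 1.77 ms is already measured at a ground-based detector.
Leg 3: β = 0.982; γ = 1/√(1 − 0.982²) = 1/√0.03568 = 5.294; Δt_3 = 5.294 × 43.1 = 228.2 ms.
Leg 4: γ = 1/√(1 − 0.960²) = 25/7 ≈ 3.571; Δt_4 = 3.571 × 37.0 = 132.1 ms.
Total: 412.5 + 1.770 + 228.2 + 132.1 ms.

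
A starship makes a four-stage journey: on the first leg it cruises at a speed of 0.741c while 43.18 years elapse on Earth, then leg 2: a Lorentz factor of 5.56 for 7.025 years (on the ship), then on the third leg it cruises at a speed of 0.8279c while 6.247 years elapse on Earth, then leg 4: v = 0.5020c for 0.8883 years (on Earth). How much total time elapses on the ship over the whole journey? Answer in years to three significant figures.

Leg 1: γ = 1/√(1 − 0.741²) = 1/√0.4509 = 1.489; τ_1 = 43.18/1.489 = 29.00 years.
Leg 2: 7.025 years is already measured on the ship.
Leg 3: γ = 1/√(1 − 0.8279²) = 1/√0.3146 = 1.783; τ_3 = 6.247/1.783 = 3.504 years.
Leg 4: γ = 1/√(1 − 0.5020²) = 1/√0.7480 = 1.156; τ_4 = 0.8883/1.156 = 0.7683 years.
Total: 29.00 + 7.025 + 3.504 + 0.7683 years.

τ = 40.3 years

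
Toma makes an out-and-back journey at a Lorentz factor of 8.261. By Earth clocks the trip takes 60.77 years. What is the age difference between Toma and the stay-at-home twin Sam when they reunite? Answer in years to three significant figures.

Δt − τ = 53.4 years

γ = 8.261
Toma's elapsed proper time: τ = 60.77/8.261 = 7.356 years.
Age gap = Δt − τ = 60.77 − 7.356 years.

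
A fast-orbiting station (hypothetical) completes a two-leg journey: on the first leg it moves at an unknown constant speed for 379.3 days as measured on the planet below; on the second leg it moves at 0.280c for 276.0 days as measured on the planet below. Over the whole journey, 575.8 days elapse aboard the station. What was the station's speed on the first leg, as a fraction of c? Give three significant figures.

β = 0.573

Leg 1: speed unknown; τ_1 = 379.3/γ_1.
Leg 2: γ = 1/√(1 − 0.280²) = 25/24 ≈ 1.042; τ_2 = 276.0/1.042 = 265.0 days.
Total proper time: τ_1 + 265.0 = 575.8, so τ_1 = 575.8 − 265.0 = 310.8 days.
γ_1 = 379.3/310.8 = 1.220; β = √(1 − 1/γ²) = √0.3284.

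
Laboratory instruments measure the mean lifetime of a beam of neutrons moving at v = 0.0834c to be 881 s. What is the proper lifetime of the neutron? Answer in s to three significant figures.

τ₀ = 878 s

γ = 1/√(1 − 0.0834²) = 1/√0.9930 = 1.003
The lab-frame lifetime is the dilated interval; the proper lifetime is τ₀ = Δt/γ = 881/1.003 s.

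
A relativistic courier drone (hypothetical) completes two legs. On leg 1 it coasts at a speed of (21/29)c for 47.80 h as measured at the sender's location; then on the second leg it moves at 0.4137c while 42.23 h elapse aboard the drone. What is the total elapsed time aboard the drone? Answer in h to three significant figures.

Leg 1: γ = 1/√(1 − (21/29)²) = 29/20 = 1.450; τ_1 = 47.80/1.450 = 32.97 h.
Leg 2: 42.23 h is already measured aboard the drone.
Total: 32.97 + 42.23 h.

τ = 75.2 h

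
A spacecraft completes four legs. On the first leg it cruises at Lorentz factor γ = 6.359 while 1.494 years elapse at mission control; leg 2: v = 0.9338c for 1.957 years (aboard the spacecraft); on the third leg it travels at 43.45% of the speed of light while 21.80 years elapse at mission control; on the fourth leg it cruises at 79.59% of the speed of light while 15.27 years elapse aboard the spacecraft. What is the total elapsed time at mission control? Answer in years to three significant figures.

Δt = 54.0 years

Leg 1: 1.494 years is already measured at mission control.
Leg 2: γ = 1/√(1 − 0.9338²) = 1/√0.1280 = 2.795; Δt_2 = 2.795 × 1.957 = 5.470 years.
Leg 3: 21.80 years is already measured at mission control.
Leg 4: β = 0.7959; γ = 1/√(1 − 0.7959²) = 1/√0.3665 = 1.652; Δt_4 = 1.652 × 15.27 = 25.22 years.
Total: 1.494 + 5.470 + 21.80 + 25.22 years.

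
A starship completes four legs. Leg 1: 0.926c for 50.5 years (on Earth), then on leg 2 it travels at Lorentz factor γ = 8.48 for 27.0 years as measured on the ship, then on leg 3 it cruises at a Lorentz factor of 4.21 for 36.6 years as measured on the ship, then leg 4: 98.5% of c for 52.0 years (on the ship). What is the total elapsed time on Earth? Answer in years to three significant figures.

Δt = 735 years

Leg 1: 50.5 years is already measured on Earth.
Leg 2: γ = 8.48; Δt_2 = 8.480 × 27.0 = 229.0 years.
Leg 3: γ = 4.21; Δt_3 = 4.210 × 36.6 = 154.1 years.
Leg 4: β = 0.985; γ = 1/√(1 − 0.985²) = 1/√0.02977 = 5.795; Δt_4 = 5.795 × 52.0 = 301.4 years.
Total: 50.50 + 229.0 + 154.1 + 301.4 years.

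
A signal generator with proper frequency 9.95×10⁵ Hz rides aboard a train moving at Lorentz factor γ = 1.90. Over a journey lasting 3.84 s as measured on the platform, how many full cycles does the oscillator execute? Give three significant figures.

N = 2.01×10⁶

γ = 1.90
The oscillator's own cycle count is N = f × τ where τ is the proper time on the train. τ = Δt/γ = 3.84/1.900 = 2.021 s = 2.021×10⁰ s.
N = 9.95×10⁵ × 2.021×10⁰ = 2.011×10⁶.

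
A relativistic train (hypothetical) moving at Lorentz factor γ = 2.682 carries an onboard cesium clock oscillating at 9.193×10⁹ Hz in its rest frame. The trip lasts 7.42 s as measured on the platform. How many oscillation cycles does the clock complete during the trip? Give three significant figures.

γ = 2.682
The oscillator's own cycle count is N = f × τ where τ is the proper time on the train. τ = Δt/γ = 7.42/2.682 = 2.767 s = 2.767×10⁰ s.
N = 9.193×10⁹ × 2.767×10⁰ = 2.543×10¹⁰.

N = 2.54×10¹⁰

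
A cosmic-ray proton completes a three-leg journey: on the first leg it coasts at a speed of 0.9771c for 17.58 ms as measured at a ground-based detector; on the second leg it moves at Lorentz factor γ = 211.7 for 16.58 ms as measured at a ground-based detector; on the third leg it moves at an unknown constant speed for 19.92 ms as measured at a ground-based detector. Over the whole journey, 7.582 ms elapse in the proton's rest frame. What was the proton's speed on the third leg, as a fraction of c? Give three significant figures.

Leg 1: γ = 1/√(1 − 0.9771²) = 1/√0.04528 = 4.700; τ_1 = 17.58/4.700 = 3.741 ms.
Leg 2: γ = 211.7; τ_2 = 16.58/211.7 = 0.07832 ms.
Leg 3: speed unknown; τ_3 = 19.92/γ_3.
Total proper time: 3.741 + 0.07832 + τ_3 = 7.582, so τ_3 = 7.582 − 3.819 = 3.763 ms.
γ_3 = 19.92/3.763 = 5.294; β = √(1 − 1/γ²) = √0.9643.

β = 0.982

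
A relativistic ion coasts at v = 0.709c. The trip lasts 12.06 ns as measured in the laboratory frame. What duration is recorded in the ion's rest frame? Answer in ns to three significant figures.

τ = 8.50 ns

γ = 1/√(1 − 0.709²) = 1/√0.4973 = 1.418
The interval measured in the laboratory frame is the dilated one; the clock in the ion's rest frame measures the proper time τ = Δt/γ = 12.06/1.418 ns.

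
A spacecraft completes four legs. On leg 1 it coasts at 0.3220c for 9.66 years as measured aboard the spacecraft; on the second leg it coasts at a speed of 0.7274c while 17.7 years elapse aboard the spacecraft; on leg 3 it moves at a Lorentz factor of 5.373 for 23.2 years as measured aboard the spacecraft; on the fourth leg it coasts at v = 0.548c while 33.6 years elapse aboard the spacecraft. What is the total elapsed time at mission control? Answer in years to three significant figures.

Leg 1: γ = 1/√(1 − 0.3220²) = 1/√0.8963 = 1.056; Δt_1 = 1.056 × 9.66 = 10.20 years.
Leg 2: γ = 1/√(1 − 0.7274²) = 1/√0.4709 = 1.457; Δt_2 = 1.457 × 17.7 = 25.79 years.
Leg 3: γ = 5.373; Δt_3 = 5.373 × 23.2 = 124.7 years.
Leg 4: γ = 1/√(1 − 0.548²) = 1/√0.6997 = 1.195; Δt_4 = 1.195 × 33.6 = 40.17 years.
Total: 10.20 + 25.79 + 124.7 + 40.17 years.

Δt = 201 years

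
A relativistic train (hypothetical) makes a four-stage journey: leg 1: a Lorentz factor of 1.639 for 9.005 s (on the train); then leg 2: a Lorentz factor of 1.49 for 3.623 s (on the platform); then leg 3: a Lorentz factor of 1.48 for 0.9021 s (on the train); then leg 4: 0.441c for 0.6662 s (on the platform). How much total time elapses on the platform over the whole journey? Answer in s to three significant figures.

Leg 1: γ = 1.639; Δt_1 = 1.639 × 9.005 = 14.76 s.
Leg 2: 3.623 s is already measured on the platform.
Leg 3: γ = 1.48; Δt_3 = 1.480 × 0.9021 = 1.335 s.
Leg 4: 0.6662 s is already measured on the platform.
Total: 14.76 + 3.623 + 1.335 + 0.6662 s.

Δt = 20.4 s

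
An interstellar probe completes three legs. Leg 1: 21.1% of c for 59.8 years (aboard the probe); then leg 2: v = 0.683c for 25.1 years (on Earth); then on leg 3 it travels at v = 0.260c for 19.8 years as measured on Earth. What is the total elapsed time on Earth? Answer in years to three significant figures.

Leg 1: β = 0.211; γ = 1/√(1 − 0.211²) = 1/√0.9555 = 1.023; Δt_1 = 1.023 × 59.8 = 61.18 years.
Leg 2: 25.1 years is already measured on Earth.
Leg 3: 19.8 years is already measured on Earth.
Total: 61.18 + 25.10 + 19.80 years.

Δt = 106 years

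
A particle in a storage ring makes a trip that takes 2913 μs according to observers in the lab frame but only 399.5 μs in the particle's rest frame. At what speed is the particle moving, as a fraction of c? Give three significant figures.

v = 0.991c

The proper time is measured in the particle's rest frame (both events occur at the particle's location); Δt is measured in the lab frame. γ = Δt/τ = 2913/399.5 = 7.292.
β = √(1 − 1/γ²) = √(1 − 0.01881) = √0.9812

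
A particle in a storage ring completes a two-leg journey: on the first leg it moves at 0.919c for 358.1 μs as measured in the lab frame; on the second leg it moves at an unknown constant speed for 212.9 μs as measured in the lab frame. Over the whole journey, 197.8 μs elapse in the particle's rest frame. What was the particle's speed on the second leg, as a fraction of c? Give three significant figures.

Leg 1: γ = 1/√(1 − 0.919²) = 1/√0.1554 = 2.536; τ_1 = 358.1/2.536 = 141.2 μs.
Leg 2: speed unknown; τ_2 = 212.9/γ_2.
Total proper time: 141.2 + τ_2 = 197.8, so τ_2 = 197.8 − 141.2 = 56.62 μs.
γ_2 = 212.9/56.62 = 3.760; β = √(1 − 1/γ²) = √0.9293.

β = 0.964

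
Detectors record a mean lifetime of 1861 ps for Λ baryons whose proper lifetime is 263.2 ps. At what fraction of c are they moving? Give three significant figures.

v = 0.990c

γ = Δt/τ₀ = 1861/263.2 = 7.071
β = √(1 − 1/γ²) = √(1 − 0.02000) = √0.9800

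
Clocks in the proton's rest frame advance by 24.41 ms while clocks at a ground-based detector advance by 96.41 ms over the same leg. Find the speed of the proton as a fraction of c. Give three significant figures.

v = 0.967c

The proper time is measured in the proton's rest frame (both events occur at the proton's location); Δt is measured at a ground-based detector. γ = Δt/τ = 96.41/24.41 = 3.950.
β = √(1 − 1/γ²) = √(1 − 0.06410) = √0.9359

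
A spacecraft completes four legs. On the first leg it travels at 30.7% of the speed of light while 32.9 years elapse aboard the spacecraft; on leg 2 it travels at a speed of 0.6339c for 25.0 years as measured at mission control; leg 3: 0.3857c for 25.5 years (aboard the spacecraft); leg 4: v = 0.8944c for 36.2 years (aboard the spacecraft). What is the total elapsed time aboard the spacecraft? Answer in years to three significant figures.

τ = 114 years

Leg 1: 32.9 years is already measured aboard the spacecraft.
Leg 2: γ = 1/√(1 − 0.6339²) = 1/√0.5982 = 1.293; τ_2 = 25.0/1.293 = 19.34 years.
Leg 3: 25.5 years is already measured aboard the spacecraft.
Leg 4: 36.2 years is already measured aboard the spacecraft.
Total: 32.90 + 19.34 + 25.50 + 36.20 years.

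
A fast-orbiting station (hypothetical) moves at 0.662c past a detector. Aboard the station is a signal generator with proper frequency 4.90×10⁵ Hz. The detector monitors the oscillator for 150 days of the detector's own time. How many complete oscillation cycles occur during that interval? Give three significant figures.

γ = 1/√(1 − 0.662²) = 1/√0.5618 = 1.334
During 150 days of lab time, the oscillator's proper time advances by τ = Δt/γ = 150/1.334 = 112.4 days = 9.714×10⁶ s.
N = f × τ = 4.90×10⁵ × 9.714×10⁶ = 4.760×10¹².

N = 4.76×10¹²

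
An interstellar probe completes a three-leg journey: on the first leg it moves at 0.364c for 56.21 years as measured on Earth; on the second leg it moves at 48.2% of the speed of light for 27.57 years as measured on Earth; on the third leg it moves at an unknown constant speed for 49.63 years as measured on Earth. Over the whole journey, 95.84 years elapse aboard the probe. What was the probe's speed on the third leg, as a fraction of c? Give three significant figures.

β = 0.921

Leg 1: γ = 1/√(1 − 0.364²) = 1/√0.8675 = 1.074; τ_1 = 56.21/1.074 = 52.35 years.
Leg 2: β = 0.482; γ = 1/√(1 − 0.482²) = 1/√0.7677 = 1.141; τ_2 = 27.57/1.141 = 24.16 years.
Leg 3: speed unknown; τ_3 = 49.63/γ_3.
Total proper time: 52.35 + 24.16 + τ_3 = 95.84, so τ_3 = 95.84 − 76.51 = 19.33 years.
γ_3 = 49.63/19.33 = 2.568; β = √(1 − 1/γ²) = √0.8483.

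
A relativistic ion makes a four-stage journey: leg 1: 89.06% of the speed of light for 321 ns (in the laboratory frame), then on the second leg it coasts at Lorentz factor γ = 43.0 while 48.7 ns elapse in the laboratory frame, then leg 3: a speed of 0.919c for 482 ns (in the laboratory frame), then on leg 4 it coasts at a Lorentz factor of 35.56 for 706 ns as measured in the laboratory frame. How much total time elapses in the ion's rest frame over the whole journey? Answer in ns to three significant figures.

τ = 357 ns

Leg 1: β = 0.8906; γ = 1/√(1 − 0.8906²) = 1/√0.2068 = 2.199; τ_1 = 321/2.199 = 146.0 ns.
Leg 2: γ = 43.0; τ_2 = 48.7/43.00 = 1.133 ns.
Leg 3: γ = 1/√(1 − 0.919²) = 1/√0.1554 = 2.536; τ_3 = 482/2.536 = 190.0 ns.
Leg 4: γ = 35.56; τ_4 = 706/35.56 = 19.85 ns.
Total: 146.0 + 1.133 + 190.0 + 19.85 ns.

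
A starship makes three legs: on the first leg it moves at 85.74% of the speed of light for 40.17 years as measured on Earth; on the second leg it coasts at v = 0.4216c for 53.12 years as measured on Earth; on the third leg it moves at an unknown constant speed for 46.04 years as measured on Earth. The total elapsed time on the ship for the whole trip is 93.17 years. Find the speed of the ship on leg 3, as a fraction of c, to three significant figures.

β = 0.849

Leg 1: β = 0.8574; γ = 1/√(1 − 0.8574²) = 1/√0.2649 = 1.943; τ_1 = 40.17/1.943 = 20.67 years.
Leg 2: γ = 1/√(1 − 0.4216²) = 1/√0.8223 = 1.103; τ_2 = 53.12/1.103 = 48.17 years.
Leg 3: speed unknown; τ_3 = 46.04/γ_3.
Total proper time: 20.67 + 48.17 + τ_3 = 93.17, so τ_3 = 93.17 − 68.84 = 24.33 years.
γ_3 = 46.04/24.33 = 1.892; β = √(1 − 1/γ²) = √0.7208.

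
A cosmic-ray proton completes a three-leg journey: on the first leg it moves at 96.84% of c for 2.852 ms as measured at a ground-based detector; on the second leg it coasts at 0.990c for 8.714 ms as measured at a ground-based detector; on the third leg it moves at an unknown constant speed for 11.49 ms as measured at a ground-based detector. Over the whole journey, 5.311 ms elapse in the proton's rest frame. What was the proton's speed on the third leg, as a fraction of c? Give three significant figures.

β = 0.956

Leg 1: β = 0.9684; γ = 1/√(1 − 0.9684²) = 1/√0.06220 = 4.010; τ_1 = 2.852/4.010 = 0.7113 ms.
Leg 2: γ = 1/√(1 − 0.990²) = 1/√0.01990 = 7.089; τ_2 = 8.714/7.089 = 1.229 ms.
Leg 3: speed unknown; τ_3 = 11.49/γ_3.
Total proper time: 0.7113 + 1.229 + τ_3 = 5.311, so τ_3 = 5.311 − 1.941 = 3.370 ms.
γ_3 = 11.49/3.370 = 3.409; β = √(1 − 1/γ²) = √0.9140.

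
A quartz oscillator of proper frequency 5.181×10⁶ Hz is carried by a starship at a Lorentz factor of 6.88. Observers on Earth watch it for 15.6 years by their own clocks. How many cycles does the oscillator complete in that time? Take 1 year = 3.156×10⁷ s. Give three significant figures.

γ = 6.88
During 15.6 years of lab time, the oscillator's proper time advances by τ = Δt/γ = 15.6/6.880 = 2.267 years = 7.156×10⁷ s.
N = f × τ = 5.181×10⁶ × 7.156×10⁷ = 3.708×10¹⁴.

N = 3.71×10¹⁴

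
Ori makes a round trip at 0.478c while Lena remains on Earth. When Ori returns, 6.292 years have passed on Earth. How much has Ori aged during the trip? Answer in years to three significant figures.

τ = 5.53 years

γ = 1/√(1 − 0.478²) = 1/√0.7715 = 1.138
Ori's clock measures proper time along the trip: τ = Δt/γ = 6.292/1.138 years.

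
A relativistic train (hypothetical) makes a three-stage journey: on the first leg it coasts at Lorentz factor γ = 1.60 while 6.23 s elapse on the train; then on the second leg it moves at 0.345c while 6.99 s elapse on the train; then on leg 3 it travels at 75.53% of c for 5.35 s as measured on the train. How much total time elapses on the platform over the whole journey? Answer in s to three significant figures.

Leg 1: γ = 1.60; Δt_1 = 1.600 × 6.23 = 9.968 s.
Leg 2: γ = 1/√(1 − 0.345²) = 1/√0.8810 = 1.065; Δt_2 = 1.065 × 6.99 = 7.447 s.
Leg 3: β = 0.7553; γ = 1/√(1 − 0.7553²) = 1/√0.4295 = 1.526; Δt_3 = 1.526 × 5.35 = 8.163 s.
Total: 9.968 + 7.447 + 8.163 s.

Δt = 25.6 s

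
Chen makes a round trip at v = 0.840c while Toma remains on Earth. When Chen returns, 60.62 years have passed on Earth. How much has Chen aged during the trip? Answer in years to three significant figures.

γ = 1/√(1 − 0.840²) = 1/√0.2944 = 1.843
Chen's clock measures proper time along the trip: τ = Δt/γ = 60.62/1.843 years.

τ = 32.9 years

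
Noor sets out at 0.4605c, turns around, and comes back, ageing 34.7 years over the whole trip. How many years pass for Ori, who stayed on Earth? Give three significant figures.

Δt = 39.1 years

γ = 1/√(1 − 0.4605²) = 1/√0.7879 = 1.127
Earth-frame duration is the dilated interval: Δt = γτ = 1.127 × 34.7 years.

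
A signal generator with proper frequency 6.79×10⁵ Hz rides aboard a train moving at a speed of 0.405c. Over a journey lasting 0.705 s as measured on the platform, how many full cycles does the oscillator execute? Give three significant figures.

N = 4.38×10⁵

γ = 1/√(1 − 0.405²) = 1/√0.8360 = 1.094
The oscillator's own cycle count is N = f × τ where τ is the proper time on the train. τ = Δt/γ = 0.705/1.094 = 0.6446 s = 6.446×10⁻¹ s.
N = 6.79×10⁵ × 6.446×10⁻¹ = 4.377×10⁵.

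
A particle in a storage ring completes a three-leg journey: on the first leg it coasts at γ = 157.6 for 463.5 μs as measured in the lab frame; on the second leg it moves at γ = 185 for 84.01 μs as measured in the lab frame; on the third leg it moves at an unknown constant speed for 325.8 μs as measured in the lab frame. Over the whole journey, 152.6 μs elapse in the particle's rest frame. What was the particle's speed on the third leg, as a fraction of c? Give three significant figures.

Leg 1: γ = 157.6; τ_1 = 463.5/157.6 = 2.941 μs.
Leg 2: γ = 185; τ_2 = 84.01/185.0 = 0.4541 μs.
Leg 3: speed unknown; τ_3 = 325.8/γ_3.
Total proper time: 2.941 + 0.4541 + τ_3 = 152.6, so τ_3 = 152.6 − 3.395 = 149.2 μs.
γ_3 = 325.8/149.2 = 2.184; β = √(1 − 1/γ²) = √0.7903.

β = 0.889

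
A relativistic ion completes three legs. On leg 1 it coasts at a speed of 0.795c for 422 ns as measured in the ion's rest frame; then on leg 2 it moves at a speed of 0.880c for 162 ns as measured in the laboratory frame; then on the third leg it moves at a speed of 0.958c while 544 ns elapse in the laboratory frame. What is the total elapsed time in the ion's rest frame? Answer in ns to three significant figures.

Leg 1: 422 ns is already measured in the ion's rest frame.
Leg 2: γ = 1/√(1 − 0.880²) = 1/√0.2256 = 2.105; τ_2 = 162/2.105 = 76.95 ns.
Leg 3: γ = 1/√(1 − 0.958²) = 1/√0.08224 = 3.487; τ_3 = 544/3.487 = 156.0 ns.
Total: 422.0 + 76.95 + 156.0 ns.

τ = 655 ns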